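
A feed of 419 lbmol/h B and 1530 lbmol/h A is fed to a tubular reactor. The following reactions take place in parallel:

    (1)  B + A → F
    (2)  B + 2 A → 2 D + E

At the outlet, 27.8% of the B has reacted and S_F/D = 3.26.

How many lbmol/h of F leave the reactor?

101 lbmol/h

Conversion of B: B consumed = 0.278 × 419 = 116.5 lbmol/h = 1ξ₁ + 1ξ₂.
Selectivity: 1ξ₁ / (2ξ₂) = 3.26 → ξ₁ = 6.52 ξ₂.
Substitute: (1·6.52 + 1) ξ₂ = 116.5 → ξ₂ = 15.49 lbmol/h, ξ₁ = 101 lbmol/h.
Outlet amounts (n = n₀ + Σ ν·ξ):
  B: 419 − 1(101) − 1(15.49) = 302.5
  A: 1530 − 1(101) − 2(15.49) = 1398
  F: 0 + 1(101) = 101
  D: 0 + 2(15.49) = 30.98
  E: 0 + 1(15.49) = 15.49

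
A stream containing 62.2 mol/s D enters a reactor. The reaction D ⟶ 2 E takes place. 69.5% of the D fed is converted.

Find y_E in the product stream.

0.82

D reacted = 0.695 × 62.2 = 43.23 mol/s; ν_D = −1, so ξ = 43.23/1 = 43.23 mol/s.
Outlet amounts (n = n₀ + ν ξ):
  D: 62.2 − 1(43.23) = 18.97
  E: 0 + 2(43.23) = 86.46
Total out = 105.4 mol/s; y_E = 86.46 / 105.4 = 0.8201.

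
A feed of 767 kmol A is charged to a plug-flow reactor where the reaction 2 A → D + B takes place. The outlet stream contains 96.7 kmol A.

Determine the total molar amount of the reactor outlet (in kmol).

For A: n = n₀ − 2ξ → 96.7 = 767 − 2ξ, giving ξ = 335.1 kmol.
Outlet amounts (n = n₀ + ν ξ):
  A: 767 − 2(335.1) = 96.7
  D: 0 + 1(335.1) = 335.1
  B: 0 + 1(335.1) = 335.1
Total out = 96.7 + 335.1 + 335.1 = 767 kmol.

767 kmol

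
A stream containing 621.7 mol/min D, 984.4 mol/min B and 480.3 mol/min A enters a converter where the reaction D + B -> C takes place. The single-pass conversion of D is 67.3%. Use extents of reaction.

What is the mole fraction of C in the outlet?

0.251

D reacted = 0.673 × 621.7 = 418.4 mol/min; ν_D = −1, so ξ = 418.4/1 = 418.4 mol/min.
Outlet amounts (n = n₀ + ν ξ):
  D: 621.7 − 1(418.4) = 203.3
  B: 984.4 − 1(418.4) = 566
  C: 0 + 1(418.4) = 418.4
  A: 480.3 (inert)
Total out = 1668 mol/min; y_C = 418.4 / 1668 = 0.2508.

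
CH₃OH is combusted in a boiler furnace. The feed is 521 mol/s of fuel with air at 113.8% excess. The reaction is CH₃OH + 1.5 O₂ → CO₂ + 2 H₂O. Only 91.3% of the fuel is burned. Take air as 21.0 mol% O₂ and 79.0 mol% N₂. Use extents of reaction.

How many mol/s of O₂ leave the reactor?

Stoichiometric O₂ = 1.5 × 521 = 781.5 mol/s; O₂ fed = 781.5 × 2.138 = 1671 mol/s.
N₂ fed = 1671 × 79/21 = 6286 mol/s.
Fuel reacted = 0.913 × 521 → ξ = 475.7 mol/s.
Outlet (n = n₀ + ν ξ):
  CH₃OH: 521 − 1(475.7) = 45.33
  O₂: 1671 − 1.5(475.7) = 957.3
  N₂: 6286 (inert)
  CO₂: 0 + 1(475.7) = 475.7
  H₂O: 0 + 2(475.7) = 951.3

957 mol/s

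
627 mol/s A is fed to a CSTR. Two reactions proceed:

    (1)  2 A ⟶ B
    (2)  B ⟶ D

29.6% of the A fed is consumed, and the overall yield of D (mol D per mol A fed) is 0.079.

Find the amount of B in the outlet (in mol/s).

43.3 mol/s

Conversion of A: A consumed = 2ξ₁ = 0.296 × 627 → ξ₁ = 92.8 mol/s.
Yield of D: 1ξ₂ / 627 = 0.079 → ξ₂ = 49.53 mol/s.
Outlet amounts (n = n₀ + Σ ν·ξ):
  A: 627 − 2(92.8) = 441.4
  B: 0 + 1(92.8) − 1(49.53) = 43.26
  D: 0 + 1(49.53) = 49.53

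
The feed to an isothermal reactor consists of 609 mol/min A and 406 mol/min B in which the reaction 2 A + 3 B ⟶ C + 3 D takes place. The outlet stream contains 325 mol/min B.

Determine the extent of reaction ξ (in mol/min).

ξ = 27 mol/min

For B: n = n₀ − 3ξ → 325 = 406 − 3ξ, giving ξ = 27 mol/min.
Outlet amounts (n = n₀ + ν ξ):
  A: 609 − 2(27) = 555
  B: 406 − 3(27) = 325
  C: 0 + 1(27) = 27
  D: 0 + 3(27) = 81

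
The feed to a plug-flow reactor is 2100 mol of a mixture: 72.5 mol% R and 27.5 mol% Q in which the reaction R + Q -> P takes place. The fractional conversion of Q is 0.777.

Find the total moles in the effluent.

Q reacted = 0.777 × 577.5 = 448.7 mol; ν_Q = −1, so ξ = 448.7/1 = 448.7 mol.
Outlet amounts (n = n₀ + ν ξ):
  R: 1522 − 1(448.7) = 1074
  Q: 577.5 − 1(448.7) = 128.8
  P: 0 + 1(448.7) = 448.7
Total out = 1074 + 128.8 + 448.7 = 1651 mol.

1650 mol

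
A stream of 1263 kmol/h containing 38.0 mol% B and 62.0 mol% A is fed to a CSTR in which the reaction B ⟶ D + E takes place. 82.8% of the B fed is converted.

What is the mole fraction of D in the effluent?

B reacted = 0.828 × 479.9 = 397.4 kmol/h; ν_B = −1, so ξ = 397.4/1 = 397.4 kmol/h.
Outlet amounts (n = n₀ + ν ξ):
  B: 479.9 − 1(397.4) = 82.55
  D: 0 + 1(397.4) = 397.4
  E: 0 + 1(397.4) = 397.4
  A: 783.1 (inert)
Total out = 1660 kmol/h; y_D = 397.4 / 1660 = 0.2393.

0.239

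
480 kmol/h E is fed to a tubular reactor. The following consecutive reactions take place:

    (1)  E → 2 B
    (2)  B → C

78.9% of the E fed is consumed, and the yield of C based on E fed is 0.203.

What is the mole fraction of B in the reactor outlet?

0.769

Conversion of E: E consumed = 1ξ₁ = 0.789 × 480 → ξ₁ = 378.7 kmol/h.
Yield of C: 1ξ₂ / 480 = 0.203 → ξ₂ = 97.44 kmol/h.
Outlet amounts (n = n₀ + Σ ν·ξ):
  E: 480 − 1(378.7) = 101.3
  B: 0 + 2(378.7) − 1(97.44) = 660
  C: 0 + 1(97.44) = 97.44
Total out = 858.7 kmol/h; y_B = 660 / 858.7 = 0.7686.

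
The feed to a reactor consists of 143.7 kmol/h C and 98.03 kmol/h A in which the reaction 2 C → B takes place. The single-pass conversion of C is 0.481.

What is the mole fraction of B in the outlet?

C reacted = 0.481 × 143.7 = 69.12 kmol/h; ν_C = −2, so ξ = 69.12/2 = 34.56 kmol/h.
Outlet amounts (n = n₀ + ν ξ):
  C: 143.7 − 2(34.56) = 74.58
  B: 0 + 1(34.56) = 34.56
  A: 98.03 (inert)
Total out = 207.2 kmol/h; y_B = 34.56 / 207.2 = 0.1668.

0.167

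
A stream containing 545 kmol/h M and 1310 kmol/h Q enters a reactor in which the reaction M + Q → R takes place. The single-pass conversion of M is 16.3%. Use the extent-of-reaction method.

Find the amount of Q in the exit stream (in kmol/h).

M reacted = 0.163 × 545 = 88.84 kmol/h; ν_M = −1, so ξ = 88.84/1 = 88.84 kmol/h.
Outlet amounts (n = n₀ + ν ξ):
  M: 545 − 1(88.84) = 456.2
  Q: 1310 − 1(88.84) = 1221
  R: 0 + 1(88.84) = 88.84

1220 kmol/h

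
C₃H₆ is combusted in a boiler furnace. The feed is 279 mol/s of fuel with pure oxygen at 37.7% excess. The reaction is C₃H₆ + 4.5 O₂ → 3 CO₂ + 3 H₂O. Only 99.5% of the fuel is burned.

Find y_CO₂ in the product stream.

0.388

Stoichiometric O₂ = 4.5 × 279 = 1256 mol/s; O₂ fed = 1256 × 1.377 = 1729 mol/s.
Fuel reacted = 0.995 × 279 → ξ = 277.6 mol/s.
Outlet (n = n₀ + ν ξ):
  C₃H₆: 279 − 1(277.6) = 1.395
  O₂: 1729 − 4.5(277.6) = 479.6
  CO₂: 0 + 3(277.6) = 832.8
  H₂O: 0 + 3(277.6) = 832.8
Total out = 2147 mol/s; y_CO₂ = 832.8 / 2147 = 0.388.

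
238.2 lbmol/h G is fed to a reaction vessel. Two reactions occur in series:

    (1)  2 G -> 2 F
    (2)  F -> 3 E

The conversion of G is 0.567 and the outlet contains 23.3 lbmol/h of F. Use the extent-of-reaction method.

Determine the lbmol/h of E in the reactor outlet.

335 lbmol/h

Conversion of G: G consumed = 2ξ₁ = 0.567 × 238.2 → ξ₁ = 67.53 lbmol/h.
F balance: n_F = 0 + 2ξ₁ − 1ξ₂ = 23.3 → ξ₂ = (2·67.53 − 23.3)/1 = 111.8 lbmol/h.
Outlet amounts (n = n₀ + Σ ν·ξ):
  G: 238.2 − 2(67.53) = 103.1
  F: 0 + 2(67.53) − 1(111.8) = 23.3
  E: 0 + 3(111.8) = 335.3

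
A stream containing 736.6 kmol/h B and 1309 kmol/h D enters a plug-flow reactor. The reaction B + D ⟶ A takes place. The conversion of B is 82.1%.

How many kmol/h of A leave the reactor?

605 kmol/h

B reacted = 0.821 × 736.6 = 604.7 kmol/h; ν_B = −1, so ξ = 604.7/1 = 604.7 kmol/h.
Outlet amounts (n = n₀ + ν ξ):
  B: 736.6 − 1(604.7) = 131.9
  D: 1309 − 1(604.7) = 704.3
  A: 0 + 1(604.7) = 604.7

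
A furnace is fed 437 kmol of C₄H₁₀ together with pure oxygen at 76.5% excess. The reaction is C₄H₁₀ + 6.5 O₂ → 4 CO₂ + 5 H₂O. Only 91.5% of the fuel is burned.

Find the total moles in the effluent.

Stoichiometric O₂ = 6.5 × 437 = 2840 kmol; O₂ fed = 2840 × 1.765 = 5013 kmol.
Fuel reacted = 0.915 × 437 → ξ = 399.9 kmol.
Outlet (n = n₀ + ν ξ):
  C₄H₁₀: 437 − 1(399.9) = 37.14
  O₂: 5013 − 6.5(399.9) = 2414
  CO₂: 0 + 4(399.9) = 1599
  H₂O: 0 + 5(399.9) = 1999
Total out = 37.14 + 2414 + 1599 + 1999 = 6050 kmol.

6050 kmol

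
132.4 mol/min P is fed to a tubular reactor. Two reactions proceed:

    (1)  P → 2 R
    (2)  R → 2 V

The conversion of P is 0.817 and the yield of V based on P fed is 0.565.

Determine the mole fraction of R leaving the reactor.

0.644

Conversion of P: P consumed = 1ξ₁ = 0.817 × 132.4 → ξ₁ = 108.2 mol/min.
Yield of V: 2ξ₂ / 132.4 = 0.565 → ξ₂ = 37.4 mol/min.
Outlet amounts (n = n₀ + Σ ν·ξ):
  P: 132.4 − 1(108.2) = 24.23
  R: 0 + 2(108.2) − 1(37.4) = 178.9
  V: 0 + 2(37.4) = 74.81
Total out = 278 mol/min; y_R = 178.9 / 278 = 0.6437.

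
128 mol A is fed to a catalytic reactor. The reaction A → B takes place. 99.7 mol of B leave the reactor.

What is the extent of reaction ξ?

ξ = 99.7 mol

For B: n = n₀ + 1ξ → 99.7 = 0 + 1ξ, giving ξ = 99.7 mol.
Outlet amounts (n = n₀ + ν ξ):
  A: 128 − 1(99.7) = 28.3
  B: 0 + 1(99.7) = 99.7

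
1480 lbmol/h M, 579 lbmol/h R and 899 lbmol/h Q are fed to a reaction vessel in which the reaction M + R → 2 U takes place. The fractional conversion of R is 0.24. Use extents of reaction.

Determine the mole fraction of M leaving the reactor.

0.453

R reacted = 0.24 × 579 = 139 lbmol/h; ν_R = −1, so ξ = 139/1 = 139 lbmol/h.
Outlet amounts (n = n₀ + ν ξ):
  M: 1480 − 1(139) = 1341
  R: 579 − 1(139) = 440
  U: 0 + 2(139) = 277.9
  Q: 899 (inert)
Total out = 2958 lbmol/h; y_M = 1341 / 2958 = 0.4534.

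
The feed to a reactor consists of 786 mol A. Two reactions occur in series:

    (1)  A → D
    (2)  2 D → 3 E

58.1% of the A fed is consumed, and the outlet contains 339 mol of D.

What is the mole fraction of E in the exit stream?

0.209

Conversion of A: A consumed = 1ξ₁ = 0.581 × 786 → ξ₁ = 456.7 mol.
D balance: n_D = 0 + 1ξ₁ − 2ξ₂ = 339 → ξ₂ = (1·456.7 − 339)/2 = 58.83 mol.
Outlet amounts (n = n₀ + Σ ν·ξ):
  A: 786 − 1(456.7) = 329.3
  D: 0 + 1(456.7) − 2(58.83) = 339
  E: 0 + 3(58.83) = 176.5
Total out = 844.8 mol; y_E = 176.5 / 844.8 = 0.2089.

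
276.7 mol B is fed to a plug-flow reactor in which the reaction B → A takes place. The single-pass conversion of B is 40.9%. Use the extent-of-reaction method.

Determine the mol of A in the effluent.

B reacted = 0.409 × 276.7 = 113.2 mol; ν_B = −1, so ξ = 113.2/1 = 113.2 mol.
Outlet amounts (n = n₀ + ν ξ):
  B: 276.7 − 1(113.2) = 163.5
  A: 0 + 1(113.2) = 113.2

113 mol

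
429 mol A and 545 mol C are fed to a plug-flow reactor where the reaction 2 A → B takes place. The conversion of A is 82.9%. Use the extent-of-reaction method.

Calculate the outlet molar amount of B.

A reacted = 0.829 × 429 = 355.6 mol; ν_A = −2, so ξ = 355.6/2 = 177.8 mol.
Outlet amounts (n = n₀ + ν ξ):
  A: 429 − 2(177.8) = 73.36
  B: 0 + 1(177.8) = 177.8
  C: 545 (inert)

178 mol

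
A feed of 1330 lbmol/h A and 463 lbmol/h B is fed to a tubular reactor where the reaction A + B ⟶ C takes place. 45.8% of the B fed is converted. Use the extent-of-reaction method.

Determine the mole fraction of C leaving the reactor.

B reacted = 0.458 × 463 = 212.1 lbmol/h; ν_B = −1, so ξ = 212.1/1 = 212.1 lbmol/h.
Outlet amounts (n = n₀ + ν ξ):
  A: 1330 − 1(212.1) = 1118
  B: 463 − 1(212.1) = 250.9
  C: 0 + 1(212.1) = 212.1
Total out = 1581 lbmol/h; y_C = 212.1 / 1581 = 0.1341.

0.134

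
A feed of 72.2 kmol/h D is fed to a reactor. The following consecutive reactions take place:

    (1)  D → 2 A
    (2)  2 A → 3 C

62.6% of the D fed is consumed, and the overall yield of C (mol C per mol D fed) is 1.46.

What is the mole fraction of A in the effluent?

Conversion of D: D consumed = 1ξ₁ = 0.626 × 72.2 → ξ₁ = 45.2 kmol/h.
Yield of C: 3ξ₂ / 72.2 = 1.46 → ξ₂ = 35.14 kmol/h.
Outlet amounts (n = n₀ + Σ ν·ξ):
  D: 72.2 − 1(45.2) = 27
  A: 0 + 2(45.2) − 2(35.14) = 20.12
  C: 0 + 3(35.14) = 105.4
Total out = 152.5 kmol/h; y_A = 20.12 / 152.5 = 0.1319.

0.132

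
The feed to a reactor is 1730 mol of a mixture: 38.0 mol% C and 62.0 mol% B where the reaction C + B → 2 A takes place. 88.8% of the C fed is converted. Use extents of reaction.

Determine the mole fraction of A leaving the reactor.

C reacted = 0.888 × 657.4 = 583.8 mol; ν_C = −1, so ξ = 583.8/1 = 583.8 mol.
Outlet amounts (n = n₀ + ν ξ):
  C: 657.4 − 1(583.8) = 73.63
  B: 1073 − 1(583.8) = 488.8
  A: 0 + 2(583.8) = 1168
Total out = 1730 mol; y_A = 1168 / 1730 = 0.6749.

0.675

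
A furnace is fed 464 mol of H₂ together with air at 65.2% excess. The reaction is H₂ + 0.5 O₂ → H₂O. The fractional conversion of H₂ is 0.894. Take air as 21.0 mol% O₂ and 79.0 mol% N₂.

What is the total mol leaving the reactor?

2080 mol

Stoichiometric O₂ = 0.5 × 464 = 232 mol; O₂ fed = 232 × 1.652 = 383.3 mol.
N₂ fed = 383.3 × 79/21 = 1442 mol.
Fuel reacted = 0.894 × 464 → ξ = 414.8 mol.
Outlet (n = n₀ + ν ξ):
  H₂: 464 − 1(414.8) = 49.18
  O₂: 383.3 − 0.5(414.8) = 175.9
  N₂: 1442 (inert)
  H₂O: 0 + 1(414.8) = 414.8
Total out = 49.18 + 175.9 + 1442 + 414.8 = 2082 mol.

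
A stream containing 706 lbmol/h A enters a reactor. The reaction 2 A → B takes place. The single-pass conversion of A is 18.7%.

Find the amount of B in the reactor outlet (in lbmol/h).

A reacted = 0.187 × 706 = 132 lbmol/h; ν_A = −2, so ξ = 132/2 = 66.01 lbmol/h.
Outlet amounts (n = n₀ + ν ξ):
  A: 706 − 2(66.01) = 574
  B: 0 + 1(66.01) = 66.01

66 lbmol/h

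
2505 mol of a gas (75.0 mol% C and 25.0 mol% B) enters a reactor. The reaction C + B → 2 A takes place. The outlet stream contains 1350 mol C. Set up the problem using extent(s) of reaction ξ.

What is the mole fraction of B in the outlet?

For C: n = n₀ − 1ξ → 1350 = 1879 − 1ξ, giving ξ = 528.8 mol.
Outlet amounts (n = n₀ + ν ξ):
  C: 1879 − 1(528.8) = 1350
  B: 626.2 − 1(528.8) = 97.5
  A: 0 + 2(528.8) = 1058
Total out = 2505 mol; y_B = 97.5 / 2505 = 0.03892.

0.0389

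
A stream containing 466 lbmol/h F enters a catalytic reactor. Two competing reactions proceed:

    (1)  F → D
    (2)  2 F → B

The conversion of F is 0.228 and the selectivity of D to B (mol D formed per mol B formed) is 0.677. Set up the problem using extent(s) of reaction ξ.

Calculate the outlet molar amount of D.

Conversion of F: F consumed = 0.228 × 466 = 106.2 lbmol/h = 1ξ₁ + 2ξ₂.
Selectivity: 1ξ₁ / (1ξ₂) = 0.677 → ξ₁ = 0.677 ξ₂.
Substitute: (1·0.677 + 2) ξ₂ = 106.2 → ξ₂ = 39.69 lbmol/h, ξ₁ = 26.87 lbmol/h.
Outlet amounts (n = n₀ + Σ ν·ξ):
  F: 466 − 1(26.87) − 2(39.69) = 359.8
  D: 0 + 1(26.87) = 26.87
  B: 0 + 1(39.69) = 39.69

26.9 lbmol/h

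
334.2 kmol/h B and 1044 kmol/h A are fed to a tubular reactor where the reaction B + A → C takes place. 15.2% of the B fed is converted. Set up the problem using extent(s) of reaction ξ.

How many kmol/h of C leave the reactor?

50.8 kmol/h

B reacted = 0.152 × 334.2 = 50.8 kmol/h; ν_B = −1, so ξ = 50.8/1 = 50.8 kmol/h.
Outlet amounts (n = n₀ + ν ξ):
  B: 334.2 − 1(50.8) = 283.4
  A: 1044 − 1(50.8) = 993.2
  C: 0 + 1(50.8) = 50.8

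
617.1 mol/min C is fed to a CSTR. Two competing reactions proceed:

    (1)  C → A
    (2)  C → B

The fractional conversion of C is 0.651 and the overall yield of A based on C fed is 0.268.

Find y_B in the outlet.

0.383

Yield of A: 1ξ₁ / 617.1 = 0.268 → ξ₁ = 165.4 mol/min.
Conversion of C: 1ξ₁ + 1ξ₂ = 0.651 × 617.1 = 401.7 → ξ₂ = 236.3 mol/min.
Outlet amounts (n = n₀ + Σ ν·ξ):
  C: 617.1 − 1(165.4) − 1(236.3) = 215.4
  A: 0 + 1(165.4) = 165.4
  B: 0 + 1(236.3) = 236.3
Total out = 617.1 mol/min; y_B = 236.3 / 617.1 = 0.383.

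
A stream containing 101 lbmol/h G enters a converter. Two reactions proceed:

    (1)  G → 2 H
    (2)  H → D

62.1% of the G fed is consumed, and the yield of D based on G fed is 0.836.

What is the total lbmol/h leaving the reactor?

164 lbmol/h

Conversion of G: G consumed = 1ξ₁ = 0.621 × 101 → ξ₁ = 62.72 lbmol/h.
Yield of D: 1ξ₂ / 101 = 0.836 → ξ₂ = 84.44 lbmol/h.
Outlet amounts (n = n₀ + Σ ν·ξ):
  G: 101 − 1(62.72) = 38.28
  H: 0 + 2(62.72) − 1(84.44) = 41.01
  D: 0 + 1(84.44) = 84.44
Total out = 38.28 + 41.01 + 84.44 = 163.7 lbmol/h.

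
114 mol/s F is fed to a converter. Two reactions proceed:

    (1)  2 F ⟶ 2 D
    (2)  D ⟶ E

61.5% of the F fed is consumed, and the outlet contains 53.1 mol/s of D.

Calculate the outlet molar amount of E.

17 mol/s

Conversion of F: F consumed = 2ξ₁ = 0.615 × 114 → ξ₁ = 35.05 mol/s.
D balance: n_D = 0 + 2ξ₁ − 1ξ₂ = 53.1 → ξ₂ = (2·35.05 − 53.1)/1 = 17.01 mol/s.
Outlet amounts (n = n₀ + Σ ν·ξ):
  F: 114 − 2(35.05) = 43.89
  D: 0 + 2(35.05) − 1(17.01) = 53.1
  E: 0 + 1(17.01) = 17.01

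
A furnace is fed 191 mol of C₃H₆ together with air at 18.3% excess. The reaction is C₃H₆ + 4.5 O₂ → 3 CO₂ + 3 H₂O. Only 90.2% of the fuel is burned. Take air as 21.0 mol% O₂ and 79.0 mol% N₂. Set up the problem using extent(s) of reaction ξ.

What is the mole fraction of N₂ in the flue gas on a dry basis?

0.831

Stoichiometric O₂ = 4.5 × 191 = 859.5 mol; O₂ fed = 859.5 × 1.183 = 1017 mol.
N₂ fed = 1017 × 79/21 = 3825 mol.
Fuel reacted = 0.902 × 191 → ξ = 172.3 mol.
Outlet (n = n₀ + ν ξ):
  C₃H₆: 191 − 1(172.3) = 18.72
  O₂: 1017 − 4.5(172.3) = 241.5
  N₂: 3825 (inert)
  CO₂: 0 + 3(172.3) = 516.8
  H₂O: 0 + 3(172.3) = 516.8
Dry total = 4602 mol; y_N₂ (dry) = 3825 / 4602 = 0.8311.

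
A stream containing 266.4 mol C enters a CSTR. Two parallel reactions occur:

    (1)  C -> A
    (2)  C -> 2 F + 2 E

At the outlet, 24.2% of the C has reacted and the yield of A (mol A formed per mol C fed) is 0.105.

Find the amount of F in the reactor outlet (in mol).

Yield of A: 1ξ₁ / 266.4 = 0.105 → ξ₁ = 27.97 mol.
Conversion of C: 1ξ₁ + 1ξ₂ = 0.242 × 266.4 = 64.47 → ξ₂ = 36.5 mol.
Outlet amounts (n = n₀ + Σ ν·ξ):
  C: 266.4 − 1(27.97) − 1(36.5) = 201.9
  A: 0 + 1(27.97) = 27.97
  F: 0 + 2(36.5) = 72.99
  E: 0 + 2(36.5) = 72.99

73 mol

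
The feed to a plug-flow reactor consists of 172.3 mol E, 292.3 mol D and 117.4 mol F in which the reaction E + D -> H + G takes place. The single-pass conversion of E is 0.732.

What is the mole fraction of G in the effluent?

E reacted = 0.732 × 172.3 = 126.1 mol; ν_E = −1, so ξ = 126.1/1 = 126.1 mol.
Outlet amounts (n = n₀ + ν ξ):
  E: 172.3 − 1(126.1) = 46.18
  D: 292.3 − 1(126.1) = 166.2
  H: 0 + 1(126.1) = 126.1
  G: 0 + 1(126.1) = 126.1
  F: 117.4 (inert)
Total out = 582 mol; y_G = 126.1 / 582 = 0.2167.

0.217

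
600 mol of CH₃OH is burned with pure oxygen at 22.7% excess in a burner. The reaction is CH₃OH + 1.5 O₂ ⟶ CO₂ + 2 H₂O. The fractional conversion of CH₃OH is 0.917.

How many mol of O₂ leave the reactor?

Stoichiometric O₂ = 1.5 × 600 = 900 mol; O₂ fed = 900 × 1.227 = 1104 mol.
Fuel reacted = 0.917 × 600 → ξ = 550.2 mol.
Outlet (n = n₀ + ν ξ):
  CH₃OH: 600 − 1(550.2) = 49.8
  O₂: 1104 − 1.5(550.2) = 279
  CO₂: 0 + 1(550.2) = 550.2
  H₂O: 0 + 2(550.2) = 1100

279 mol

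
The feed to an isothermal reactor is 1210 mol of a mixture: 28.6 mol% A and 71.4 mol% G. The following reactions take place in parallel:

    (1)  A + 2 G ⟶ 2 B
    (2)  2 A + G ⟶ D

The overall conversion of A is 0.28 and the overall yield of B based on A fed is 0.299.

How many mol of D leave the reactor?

Yield of B: 2ξ₁ / 346.1 = 0.299 → ξ₁ = 51.74 mol.
Conversion of A: 1ξ₁ + 2ξ₂ = 0.28 × 346.1 = 96.9 → ξ₂ = 22.58 mol.
Outlet amounts (n = n₀ + Σ ν·ξ):
  A: 346.1 − 1(51.74) − 2(22.58) = 249.2
  G: 863.9 − 2(51.74) − 1(22.58) = 737.9
  B: 0 + 2(51.74) = 103.5
  D: 0 + 1(22.58) = 22.58

22.6 mol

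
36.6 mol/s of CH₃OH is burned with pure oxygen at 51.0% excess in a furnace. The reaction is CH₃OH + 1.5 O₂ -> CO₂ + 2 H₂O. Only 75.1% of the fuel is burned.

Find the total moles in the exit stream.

Stoichiometric O₂ = 1.5 × 36.6 = 54.9 mol/s; O₂ fed = 54.9 × 1.510 = 82.9 mol/s.
Fuel reacted = 0.751 × 36.6 → ξ = 27.49 mol/s.
Outlet (n = n₀ + ν ξ):
  CH₃OH: 36.6 − 1(27.49) = 9.113
  O₂: 82.9 − 1.5(27.49) = 41.67
  CO₂: 0 + 1(27.49) = 27.49
  H₂O: 0 + 2(27.49) = 54.97
Total out = 9.113 + 41.67 + 27.49 + 54.97 = 133.2 mol/s.

133 mol/s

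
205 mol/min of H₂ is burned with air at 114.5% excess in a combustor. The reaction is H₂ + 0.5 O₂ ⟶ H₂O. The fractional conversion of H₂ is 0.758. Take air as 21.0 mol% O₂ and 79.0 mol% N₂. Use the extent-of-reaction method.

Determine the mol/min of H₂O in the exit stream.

155 mol/min

Stoichiometric O₂ = 0.5 × 205 = 102.5 mol/min; O₂ fed = 102.5 × 2.145 = 219.9 mol/min.
N₂ fed = 219.9 × 79/21 = 827.1 mol/min.
Fuel reacted = 0.758 × 205 → ξ = 155.4 mol/min.
Outlet (n = n₀ + ν ξ):
  H₂: 205 − 1(155.4) = 49.61
  O₂: 219.9 − 0.5(155.4) = 142.2
  N₂: 827.1 (inert)
  H₂O: 0 + 1(155.4) = 155.4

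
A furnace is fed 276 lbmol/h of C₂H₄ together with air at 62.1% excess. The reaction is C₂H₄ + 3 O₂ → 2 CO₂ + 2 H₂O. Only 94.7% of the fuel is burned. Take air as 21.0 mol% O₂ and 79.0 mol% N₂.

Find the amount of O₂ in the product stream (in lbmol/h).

Stoichiometric O₂ = 3 × 276 = 828 lbmol/h; O₂ fed = 828 × 1.621 = 1342 lbmol/h.
N₂ fed = 1342 × 79/21 = 5049 lbmol/h.
Fuel reacted = 0.947 × 276 → ξ = 261.4 lbmol/h.
Outlet (n = n₀ + ν ξ):
  C₂H₄: 276 − 1(261.4) = 14.63
  O₂: 1342 − 3(261.4) = 558.1
  N₂: 5049 (inert)
  CO₂: 0 + 2(261.4) = 522.7
  H₂O: 0 + 2(261.4) = 522.7

558 lbmol/h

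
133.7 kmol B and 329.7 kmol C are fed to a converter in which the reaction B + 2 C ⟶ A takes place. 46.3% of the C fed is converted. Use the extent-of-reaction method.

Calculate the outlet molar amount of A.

C reacted = 0.463 × 329.7 = 152.7 kmol; ν_C = −2, so ξ = 152.7/2 = 76.33 kmol.
Outlet amounts (n = n₀ + ν ξ):
  B: 133.7 − 1(76.33) = 57.37
  C: 329.7 − 2(76.33) = 177
  A: 0 + 1(76.33) = 76.33

76.3 kmol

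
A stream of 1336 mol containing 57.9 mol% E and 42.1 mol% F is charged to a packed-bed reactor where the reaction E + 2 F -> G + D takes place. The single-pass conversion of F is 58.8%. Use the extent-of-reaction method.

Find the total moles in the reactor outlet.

1170 mol

F reacted = 0.588 × 562.5 = 330.7 mol; ν_F = −2, so ξ = 330.7/2 = 165.4 mol.
Outlet amounts (n = n₀ + ν ξ):
  E: 773.5 − 1(165.4) = 608.2
  F: 562.5 − 2(165.4) = 231.7
  G: 0 + 1(165.4) = 165.4
  D: 0 + 1(165.4) = 165.4
Total out = 608.2 + 231.7 + 165.4 + 165.4 = 1171 mol.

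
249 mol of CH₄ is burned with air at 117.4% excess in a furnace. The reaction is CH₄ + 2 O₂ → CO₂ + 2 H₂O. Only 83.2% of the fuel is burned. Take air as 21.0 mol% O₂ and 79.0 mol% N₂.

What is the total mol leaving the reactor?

5400 mol

Stoichiometric O₂ = 2 × 249 = 498 mol; O₂ fed = 498 × 2.174 = 1083 mol.
N₂ fed = 1083 × 79/21 = 4073 mol.
Fuel reacted = 0.832 × 249 → ξ = 207.2 mol.
Outlet (n = n₀ + ν ξ):
  CH₄: 249 − 1(207.2) = 41.83
  O₂: 1083 − 2(207.2) = 668.3
  N₂: 4073 (inert)
  CO₂: 0 + 1(207.2) = 207.2
  H₂O: 0 + 2(207.2) = 414.3
Total out = 41.83 + 668.3 + 4073 + 207.2 + 414.3 = 5404 mol.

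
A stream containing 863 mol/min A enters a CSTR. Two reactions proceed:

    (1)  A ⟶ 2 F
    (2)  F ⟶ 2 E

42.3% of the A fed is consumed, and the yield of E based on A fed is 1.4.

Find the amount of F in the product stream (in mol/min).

126 mol/min

Conversion of A: A consumed = 1ξ₁ = 0.423 × 863 → ξ₁ = 365 mol/min.
Yield of E: 2ξ₂ / 863 = 1.4 → ξ₂ = 604.1 mol/min.
Outlet amounts (n = n₀ + Σ ν·ξ):
  A: 863 − 1(365) = 498
  F: 0 + 2(365) − 1(604.1) = 126
  E: 0 + 2(604.1) = 1208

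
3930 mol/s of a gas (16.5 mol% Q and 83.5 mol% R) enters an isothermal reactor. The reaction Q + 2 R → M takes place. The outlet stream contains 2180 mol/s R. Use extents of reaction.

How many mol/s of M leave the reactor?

551 mol/s

For R: n = n₀ − 2ξ → 2180 = 3282 − 2ξ, giving ξ = 550.8 mol/s.
Outlet amounts (n = n₀ + ν ξ):
  Q: 648.5 − 1(550.8) = 97.67
  R: 3282 − 2(550.8) = 2180
  M: 0 + 1(550.8) = 550.8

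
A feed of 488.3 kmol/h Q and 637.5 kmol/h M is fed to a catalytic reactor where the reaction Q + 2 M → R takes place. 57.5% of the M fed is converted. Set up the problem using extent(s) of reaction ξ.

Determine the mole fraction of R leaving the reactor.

M reacted = 0.575 × 637.5 = 366.6 kmol/h; ν_M = −2, so ξ = 366.6/2 = 183.3 kmol/h.
Outlet amounts (n = n₀ + ν ξ):
  Q: 488.3 − 1(183.3) = 305
  M: 637.5 − 2(183.3) = 270.9
  R: 0 + 1(183.3) = 183.3
Total out = 759.2 kmol/h; y_R = 183.3 / 759.2 = 0.2414.

0.241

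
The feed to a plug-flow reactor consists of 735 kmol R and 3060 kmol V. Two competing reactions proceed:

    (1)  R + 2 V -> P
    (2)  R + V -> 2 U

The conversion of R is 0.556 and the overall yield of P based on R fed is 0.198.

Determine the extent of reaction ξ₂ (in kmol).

Yield of P: 1ξ₁ / 735 = 0.198 → ξ₁ = 145.5 kmol.
Conversion of R: 1ξ₁ + 1ξ₂ = 0.556 × 735 = 408.7 → ξ₂ = 263.1 kmol.
Outlet amounts (n = n₀ + Σ ν·ξ):
  R: 735 − 1(145.5) − 1(263.1) = 326.3
  V: 3060 − 2(145.5) − 1(263.1) = 2506
  P: 0 + 1(145.5) = 145.5
  U: 0 + 2(263.1) = 526.3

ξ₂ = 263 kmol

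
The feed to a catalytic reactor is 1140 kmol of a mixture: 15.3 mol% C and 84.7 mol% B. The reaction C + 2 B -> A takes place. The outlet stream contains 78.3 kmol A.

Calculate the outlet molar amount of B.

For A: n = n₀ + 1ξ → 78.3 = 0 + 1ξ, giving ξ = 78.3 kmol.
Outlet amounts (n = n₀ + ν ξ):
  C: 174.4 − 1(78.3) = 96.12
  B: 965.6 − 2(78.3) = 809
  A: 0 + 1(78.3) = 78.3

809 kmol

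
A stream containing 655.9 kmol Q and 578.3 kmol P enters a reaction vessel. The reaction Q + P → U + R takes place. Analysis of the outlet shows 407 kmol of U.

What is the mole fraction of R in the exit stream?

0.33

For U: n = n₀ + 1ξ → 407 = 0 + 1ξ, giving ξ = 407 kmol.
Outlet amounts (n = n₀ + ν ξ):
  Q: 655.9 − 1(407) = 248.9
  P: 578.3 − 1(407) = 171.3
  U: 0 + 1(407) = 407
  R: 0 + 1(407) = 407
Total out = 1234 kmol; y_R = 407 / 1234 = 0.3298.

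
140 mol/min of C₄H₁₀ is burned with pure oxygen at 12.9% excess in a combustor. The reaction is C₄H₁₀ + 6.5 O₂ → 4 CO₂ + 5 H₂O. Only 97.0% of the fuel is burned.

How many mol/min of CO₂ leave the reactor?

Stoichiometric O₂ = 6.5 × 140 = 910 mol/min; O₂ fed = 910 × 1.129 = 1027 mol/min.
Fuel reacted = 0.97 × 140 → ξ = 135.8 mol/min.
Outlet (n = n₀ + ν ξ):
  C₄H₁₀: 140 − 1(135.8) = 4.2
  O₂: 1027 − 6.5(135.8) = 144.7
  CO₂: 0 + 4(135.8) = 543.2
  H₂O: 0 + 5(135.8) = 679

543 mol/min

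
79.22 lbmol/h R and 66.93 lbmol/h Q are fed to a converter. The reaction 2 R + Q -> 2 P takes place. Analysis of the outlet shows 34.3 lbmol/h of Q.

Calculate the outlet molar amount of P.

For Q: n = n₀ − 1ξ → 34.3 = 66.93 − 1ξ, giving ξ = 32.63 lbmol/h.
Outlet amounts (n = n₀ + ν ξ):
  R: 79.22 − 2(32.63) = 13.96
  Q: 66.93 − 1(32.63) = 34.3
  P: 0 + 2(32.63) = 65.26

65.3 lbmol/h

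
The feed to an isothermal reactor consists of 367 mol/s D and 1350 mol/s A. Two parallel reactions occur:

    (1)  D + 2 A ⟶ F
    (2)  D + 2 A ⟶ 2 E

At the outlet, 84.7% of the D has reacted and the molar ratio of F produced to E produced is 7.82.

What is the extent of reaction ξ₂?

ξ₂ = 18.7 mol/s

Conversion of D: D consumed = 0.847 × 367 = 310.8 mol/s = 1ξ₁ + 1ξ₂.
Selectivity: 1ξ₁ / (2ξ₂) = 7.82 → ξ₁ = 15.64 ξ₂.
Substitute: (1·15.64 + 1) ξ₂ = 310.8 → ξ₂ = 18.68 mol/s, ξ₁ = 292.2 mol/s.
Outlet amounts (n = n₀ + Σ ν·ξ):
  D: 367 − 1(292.2) − 1(18.68) = 56.15
  A: 1350 − 2(292.2) − 2(18.68) = 728.3
  F: 0 + 1(292.2) = 292.2
  E: 0 + 2(18.68) = 37.36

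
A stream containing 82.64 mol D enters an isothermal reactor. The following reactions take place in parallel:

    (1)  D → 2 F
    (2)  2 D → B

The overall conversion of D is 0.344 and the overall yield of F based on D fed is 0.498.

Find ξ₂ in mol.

ξ₂ = 3.93 mol

Yield of F: 2ξ₁ / 82.64 = 0.498 → ξ₁ = 20.58 mol.
Conversion of D: 1ξ₁ + 2ξ₂ = 0.344 × 82.64 = 28.43 → ξ₂ = 3.925 mol.
Outlet amounts (n = n₀ + Σ ν·ξ):
  D: 82.64 − 1(20.58) − 2(3.925) = 54.21
  F: 0 + 2(20.58) = 41.15
  B: 0 + 1(3.925) = 3.925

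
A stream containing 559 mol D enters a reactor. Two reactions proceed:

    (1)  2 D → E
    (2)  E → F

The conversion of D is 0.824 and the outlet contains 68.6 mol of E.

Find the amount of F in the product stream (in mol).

Conversion of D: D consumed = 2ξ₁ = 0.824 × 559 → ξ₁ = 230.3 mol.
E balance: n_E = 0 + 1ξ₁ − 1ξ₂ = 68.6 → ξ₂ = (1·230.3 − 68.6)/1 = 161.7 mol.
Outlet amounts (n = n₀ + Σ ν·ξ):
  D: 559 − 2(230.3) = 98.38
  E: 0 + 1(230.3) − 1(161.7) = 68.6
  F: 0 + 1(161.7) = 161.7

162 mol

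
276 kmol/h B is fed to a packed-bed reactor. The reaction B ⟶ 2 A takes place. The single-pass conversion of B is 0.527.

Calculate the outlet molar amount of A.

291 kmol/h

B reacted = 0.527 × 276 = 145.5 kmol/h; ν_B = −1, so ξ = 145.5/1 = 145.5 kmol/h.
Outlet amounts (n = n₀ + ν ξ):
  B: 276 − 1(145.5) = 130.5
  A: 0 + 2(145.5) = 290.9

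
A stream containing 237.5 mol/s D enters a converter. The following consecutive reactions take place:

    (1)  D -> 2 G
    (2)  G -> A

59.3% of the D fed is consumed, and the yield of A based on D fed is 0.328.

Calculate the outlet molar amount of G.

Conversion of D: D consumed = 1ξ₁ = 0.593 × 237.5 → ξ₁ = 140.8 mol/s.
Yield of A: 1ξ₂ / 237.5 = 0.328 → ξ₂ = 77.9 mol/s.
Outlet amounts (n = n₀ + Σ ν·ξ):
  D: 237.5 − 1(140.8) = 96.66
  G: 0 + 2(140.8) − 1(77.9) = 203.8
  A: 0 + 1(77.9) = 77.9

204 mol/s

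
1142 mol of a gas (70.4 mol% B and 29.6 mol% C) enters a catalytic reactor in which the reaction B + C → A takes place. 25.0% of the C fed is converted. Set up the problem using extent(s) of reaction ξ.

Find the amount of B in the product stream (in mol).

C reacted = 0.25 × 338 = 84.51 mol; ν_C = −1, so ξ = 84.51/1 = 84.51 mol.
Outlet amounts (n = n₀ + ν ξ):
  B: 804 − 1(84.51) = 719.5
  C: 338 − 1(84.51) = 253.5
  A: 0 + 1(84.51) = 84.51

719 mol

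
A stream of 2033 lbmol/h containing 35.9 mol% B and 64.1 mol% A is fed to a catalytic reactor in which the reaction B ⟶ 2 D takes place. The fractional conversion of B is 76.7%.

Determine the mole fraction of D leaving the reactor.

B reacted = 0.767 × 729.8 = 559.8 lbmol/h; ν_B = −1, so ξ = 559.8/1 = 559.8 lbmol/h.
Outlet amounts (n = n₀ + ν ξ):
  B: 729.8 − 1(559.8) = 170.1
  D: 0 + 2(559.8) = 1120
  A: 1303 (inert)
Total out = 2593 lbmol/h; y_D = 1120 / 2593 = 0.4318.

0.432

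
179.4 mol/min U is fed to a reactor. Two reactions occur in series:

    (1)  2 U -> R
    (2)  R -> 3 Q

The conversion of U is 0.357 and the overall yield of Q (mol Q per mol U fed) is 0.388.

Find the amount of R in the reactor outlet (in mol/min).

Conversion of U: U consumed = 2ξ₁ = 0.357 × 179.4 → ξ₁ = 32.02 mol/min.
Yield of Q: 3ξ₂ / 179.4 = 0.388 → ξ₂ = 23.2 mol/min.
Outlet amounts (n = n₀ + Σ ν·ξ):
  U: 179.4 − 2(32.02) = 115.4
  R: 0 + 1(32.02) − 1(23.2) = 8.82
  Q: 0 + 3(23.2) = 69.61

8.82 mol/min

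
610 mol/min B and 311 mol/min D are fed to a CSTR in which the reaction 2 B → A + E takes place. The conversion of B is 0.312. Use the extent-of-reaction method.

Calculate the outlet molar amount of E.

B reacted = 0.312 × 610 = 190.3 mol/min; ν_B = −2, so ξ = 190.3/2 = 95.16 mol/min.
Outlet amounts (n = n₀ + ν ξ):
  B: 610 − 2(95.16) = 419.7
  A: 0 + 1(95.16) = 95.16
  E: 0 + 1(95.16) = 95.16
  D: 311 (inert)

95.2 mol/min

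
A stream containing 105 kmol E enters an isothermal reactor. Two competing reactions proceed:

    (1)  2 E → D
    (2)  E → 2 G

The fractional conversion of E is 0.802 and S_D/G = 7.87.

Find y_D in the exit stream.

0.611

Conversion of E: E consumed = 0.802 × 105 = 84.21 kmol = 2ξ₁ + 1ξ₂.
Selectivity: 1ξ₁ / (2ξ₂) = 7.87 → ξ₁ = 15.74 ξ₂.
Substitute: (2·15.74 + 1) ξ₂ = 84.21 → ξ₂ = 2.593 kmol, ξ₁ = 40.81 kmol.
Outlet amounts (n = n₀ + Σ ν·ξ):
  E: 105 − 2(40.81) − 1(2.593) = 20.79
  D: 0 + 1(40.81) = 40.81
  G: 0 + 2(2.593) = 5.185
Total out = 66.78 kmol; y_D = 40.81 / 66.78 = 0.6111.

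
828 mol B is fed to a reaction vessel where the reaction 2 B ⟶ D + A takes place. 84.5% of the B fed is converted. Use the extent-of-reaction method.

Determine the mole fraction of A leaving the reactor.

0.422

B reacted = 0.845 × 828 = 699.7 mol; ν_B = −2, so ξ = 699.7/2 = 349.8 mol.
Outlet amounts (n = n₀ + ν ξ):
  B: 828 − 2(349.8) = 128.3
  D: 0 + 1(349.8) = 349.8
  A: 0 + 1(349.8) = 349.8
Total out = 828 mol; y_A = 349.8 / 828 = 0.4225.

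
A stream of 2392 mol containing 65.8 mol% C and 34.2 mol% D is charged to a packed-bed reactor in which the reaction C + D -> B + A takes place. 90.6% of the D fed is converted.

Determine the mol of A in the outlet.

D reacted = 0.906 × 818.1 = 741.2 mol; ν_D = −1, so ξ = 741.2/1 = 741.2 mol.
Outlet amounts (n = n₀ + ν ξ):
  C: 1574 − 1(741.2) = 832.8
  D: 818.1 − 1(741.2) = 76.9
  B: 0 + 1(741.2) = 741.2
  A: 0 + 1(741.2) = 741.2

741 mol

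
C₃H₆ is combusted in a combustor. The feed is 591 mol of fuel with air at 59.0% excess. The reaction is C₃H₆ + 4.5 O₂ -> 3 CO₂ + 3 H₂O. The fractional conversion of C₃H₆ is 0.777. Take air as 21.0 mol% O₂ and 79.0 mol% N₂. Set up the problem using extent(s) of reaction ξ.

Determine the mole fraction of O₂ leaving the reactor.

0.103

Stoichiometric O₂ = 4.5 × 591 = 2660 mol; O₂ fed = 2660 × 1.590 = 4229 mol.
N₂ fed = 4229 × 79/21 = 15910 mol.
Fuel reacted = 0.777 × 591 → ξ = 459.2 mol.
Outlet (n = n₀ + ν ξ):
  C₃H₆: 591 − 1(459.2) = 131.8
  O₂: 4229 − 4.5(459.2) = 2162
  N₂: 15910 (inert)
  CO₂: 0 + 3(459.2) = 1378
  H₂O: 0 + 3(459.2) = 1378
Total out = 20960 mol; y_O₂ = 2162 / 20960 = 0.1032.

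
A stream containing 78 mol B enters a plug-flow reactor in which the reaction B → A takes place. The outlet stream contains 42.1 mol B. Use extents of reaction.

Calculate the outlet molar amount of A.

35.9 mol

For B: n = n₀ − 1ξ → 42.1 = 78 − 1ξ, giving ξ = 35.9 mol.
Outlet amounts (n = n₀ + ν ξ):
  B: 78 − 1(35.9) = 42.1
  A: 0 + 1(35.9) = 35.9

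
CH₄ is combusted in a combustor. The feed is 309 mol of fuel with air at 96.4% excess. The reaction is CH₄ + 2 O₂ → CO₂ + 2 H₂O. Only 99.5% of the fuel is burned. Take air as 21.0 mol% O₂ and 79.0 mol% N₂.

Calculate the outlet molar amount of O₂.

Stoichiometric O₂ = 2 × 309 = 618 mol; O₂ fed = 618 × 1.964 = 1214 mol.
N₂ fed = 1214 × 79/21 = 4566 mol.
Fuel reacted = 0.995 × 309 → ξ = 307.5 mol.
Outlet (n = n₀ + ν ξ):
  CH₄: 309 − 1(307.5) = 1.545
  O₂: 1214 − 2(307.5) = 598.8
  N₂: 4566 (inert)
  CO₂: 0 + 1(307.5) = 307.5
  H₂O: 0 + 2(307.5) = 614.9

599 mol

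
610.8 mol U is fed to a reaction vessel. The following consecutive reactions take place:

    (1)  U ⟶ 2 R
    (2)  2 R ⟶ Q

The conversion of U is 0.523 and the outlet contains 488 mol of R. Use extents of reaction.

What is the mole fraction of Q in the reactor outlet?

Conversion of U: U consumed = 1ξ₁ = 0.523 × 610.8 → ξ₁ = 319.4 mol.
R balance: n_R = 0 + 2ξ₁ − 2ξ₂ = 488 → ξ₂ = (2·319.4 − 488)/2 = 75.45 mol.
Outlet amounts (n = n₀ + Σ ν·ξ):
  U: 610.8 − 1(319.4) = 291.4
  R: 0 + 2(319.4) − 2(75.45) = 488
  Q: 0 + 1(75.45) = 75.45
Total out = 854.8 mol; y_Q = 75.45 / 854.8 = 0.08826.

0.0883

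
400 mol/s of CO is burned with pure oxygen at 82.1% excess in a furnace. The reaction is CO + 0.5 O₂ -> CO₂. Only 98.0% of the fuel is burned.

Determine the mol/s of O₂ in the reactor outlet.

168 mol/s

Stoichiometric O₂ = 0.5 × 400 = 200 mol/s; O₂ fed = 200 × 1.821 = 364.2 mol/s.
Fuel reacted = 0.98 × 400 → ξ = 392 mol/s.
Outlet (n = n₀ + ν ξ):
  CO: 400 − 1(392) = 8
  O₂: 364.2 − 0.5(392) = 168.2
  CO₂: 0 + 1(392) = 392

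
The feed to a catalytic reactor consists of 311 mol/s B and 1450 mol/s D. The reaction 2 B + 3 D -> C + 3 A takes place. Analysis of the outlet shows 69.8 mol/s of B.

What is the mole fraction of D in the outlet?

For B: n = n₀ − 2ξ → 69.8 = 311 − 2ξ, giving ξ = 120.6 mol/s.
Outlet amounts (n = n₀ + ν ξ):
  B: 311 − 2(120.6) = 69.8
  D: 1450 − 3(120.6) = 1088
  C: 0 + 1(120.6) = 120.6
  A: 0 + 3(120.6) = 361.8
Total out = 1640 mol/s; y_D = 1088 / 1640 = 0.6634.

0.663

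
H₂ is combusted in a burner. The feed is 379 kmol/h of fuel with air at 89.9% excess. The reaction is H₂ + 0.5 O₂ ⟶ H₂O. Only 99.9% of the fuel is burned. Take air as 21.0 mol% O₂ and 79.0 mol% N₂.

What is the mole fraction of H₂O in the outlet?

Stoichiometric O₂ = 0.5 × 379 = 189.5 kmol/h; O₂ fed = 189.5 × 1.899 = 359.9 kmol/h.
N₂ fed = 359.9 × 79/21 = 1354 kmol/h.
Fuel reacted = 0.999 × 379 → ξ = 378.6 kmol/h.
Outlet (n = n₀ + ν ξ):
  H₂: 379 − 1(378.6) = 0.379
  O₂: 359.9 − 0.5(378.6) = 170.6
  N₂: 1354 (inert)
  H₂O: 0 + 1(378.6) = 378.6
Total out = 1903 kmol/h; y_H₂O = 378.6 / 1903 = 0.1989.

0.199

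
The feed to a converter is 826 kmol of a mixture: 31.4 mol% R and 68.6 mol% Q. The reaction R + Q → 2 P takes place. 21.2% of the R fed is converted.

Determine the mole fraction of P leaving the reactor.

R reacted = 0.212 × 259.4 = 54.99 kmol; ν_R = −1, so ξ = 54.99/1 = 54.99 kmol.
Outlet amounts (n = n₀ + ν ξ):
  R: 259.4 − 1(54.99) = 204.4
  Q: 566.6 − 1(54.99) = 511.7
  P: 0 + 2(54.99) = 110
Total out = 826 kmol; y_P = 110 / 826 = 0.1331.

0.133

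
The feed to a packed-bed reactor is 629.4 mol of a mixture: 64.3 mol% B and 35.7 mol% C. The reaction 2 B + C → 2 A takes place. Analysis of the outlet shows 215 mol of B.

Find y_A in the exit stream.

0.355

For B: n = n₀ − 2ξ → 215 = 404.7 − 2ξ, giving ξ = 94.85 mol.
Outlet amounts (n = n₀ + ν ξ):
  B: 404.7 − 2(94.85) = 215
  C: 224.7 − 1(94.85) = 129.8
  A: 0 + 2(94.85) = 189.7
Total out = 534.5 mol; y_A = 189.7 / 534.5 = 0.3549.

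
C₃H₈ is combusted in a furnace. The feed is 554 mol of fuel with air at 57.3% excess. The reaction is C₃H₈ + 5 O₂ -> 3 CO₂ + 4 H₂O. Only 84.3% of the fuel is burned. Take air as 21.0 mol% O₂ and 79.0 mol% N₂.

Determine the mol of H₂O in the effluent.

1870 mol

Stoichiometric O₂ = 5 × 554 = 2770 mol; O₂ fed = 2770 × 1.573 = 4357 mol.
N₂ fed = 4357 × 79/21 = 16390 mol.
Fuel reacted = 0.843 × 554 → ξ = 467 mol.
Outlet (n = n₀ + ν ξ):
  C₃H₈: 554 − 1(467) = 86.98
  O₂: 4357 − 5(467) = 2022
  N₂: 16390 (inert)
  CO₂: 0 + 3(467) = 1401
  H₂O: 0 + 4(467) = 1868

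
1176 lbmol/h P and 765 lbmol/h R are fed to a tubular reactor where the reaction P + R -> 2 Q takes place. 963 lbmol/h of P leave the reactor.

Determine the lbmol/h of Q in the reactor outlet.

426 lbmol/h

For P: n = n₀ − 1ξ → 963 = 1176 − 1ξ, giving ξ = 213 lbmol/h.
Outlet amounts (n = n₀ + ν ξ):
  P: 1176 − 1(213) = 963
  R: 765 − 1(213) = 552
  Q: 0 + 2(213) = 426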